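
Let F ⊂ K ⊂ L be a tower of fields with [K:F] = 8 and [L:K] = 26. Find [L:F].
[L:F] = 208

The tower law says that for any tower of field extensions F ⊂ K ⊂ L with finite degrees, [L:F] = [L:K] · [K:F]. Here this gives [L:F] = 26 · 8 = 208.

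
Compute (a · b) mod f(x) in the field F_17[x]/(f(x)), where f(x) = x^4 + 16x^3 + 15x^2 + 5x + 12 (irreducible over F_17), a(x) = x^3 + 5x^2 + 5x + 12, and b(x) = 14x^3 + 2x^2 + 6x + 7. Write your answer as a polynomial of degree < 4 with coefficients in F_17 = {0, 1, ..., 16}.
a · b ≡ 7x^3 + 10x^2 + 13x + 13 (mod f(x))

Multiply in F_17[x]: a(x)·b(x) = (x^3 + 5x^2 + 5x + 12)·(14x^3 + 2x^2 + 6x + 7) = 14x^6 + 4x^5 + x^4 + 11x^3 + 4x^2 + 5x + 16. This has degree ≥ 4, so divide by f(x) over F_17: 14x^6 + 4x^5 + x^4 + 11x^3 + 4x^2 + 5x + 16 = (14x^2 + x + 13)·(x^4 + 16x^3 + 15x^2 + 5x + 12) + (7x^3 + 10x^2 + 13x + 13). Hence a·b ≡ 7x^3 + 10x^2 + 13x + 13 (mod f). (F_17[x]/(f) is a field with 17^4 = 83521 elements since f is irreducible of degree 4.)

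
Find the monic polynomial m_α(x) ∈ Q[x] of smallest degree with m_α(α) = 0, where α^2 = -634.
m_α(x) = x^2 + 634

α satisfies α^2 + 634 = 0, so x^2 + 634 annihilates α. Since d = -634 is squarefree and ≠ 1, it is not a perfect square in Q, so x^2 + 634 has no rational root and is therefore irreducible over Q (a degree-2 polynomial over a field is irreducible iff it has no root). Hence m_α(x) = x^2 + 634.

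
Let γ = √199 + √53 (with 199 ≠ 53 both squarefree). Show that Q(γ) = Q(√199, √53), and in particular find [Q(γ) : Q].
[Q(γ) : Q] = 4 (equivalently, Q(γ) = Q(√199, √53))

Obviously Q(γ) ⊆ Q(√199, √53), and [Q(√199, √53):Q] = 4 (since 199, 53 are distinct squarefree integers > 1 with 10547 not a perfect square). To show equality we compute the minimal polynomial of γ. From γ = √199 + √53: γ^2 = 199 + 2√(10547) + 53 = 252 + 2√(10547), so γ^2 - 252 = 2√(10547); squaring, (γ^2 - 252)^2 = 4·10547, i.e. γ^4 - 504γ^2 + 63504 - 42188 = 0, i.e. γ^4 - 504γ^2 + 21316 = 0. So γ is a root of x^4 - 504x^2 + 21316. This polynomial is irreducible over Q: it has no rational root (each ±√199 ± √53 is irrational), and any factorization into two quadratics over Q would force √(10547) ∈ Q (pairing opposite roots) or √199, √53 ∈ Q (other pairings), all impossible. Hence [Q(γ):Q] = 4 = [Q(√199, √53):Q], so Q(γ) = Q(√199, √53).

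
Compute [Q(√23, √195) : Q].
[Q(√23, √195) : Q] = 4

[Q(√23):Q] = 2 (min poly x^2 - 23, irreducible since 23 is squarefree > 1). For the top step, suppose √195 ∈ Q(√23), say √195 = c + d√23 with c, d ∈ Q. Squaring: 195 = c^2 + 23d^2 + 2cd√23. Since √23 ∉ Q this forces 2cd = 0. If d = 0 then √195 = c ∈ Q, contradicting 195 squarefree > 1. If c = 0 then 195 = 23d^2, so 23·195 = (23d)^2 is a perfect square in Q — but 23·195 = 4485 is not a perfect square (since 23 and 195 are distinct squarefree integers). Contradiction. Hence √195 ∉ Q(√23), so x^2 - 195 stays irreducible over Q(√23) and [Q(√23, √195) : Q(√23)] = 2. By the tower law, [Q(√23, √195) : Q] = 2 · 2 = 4.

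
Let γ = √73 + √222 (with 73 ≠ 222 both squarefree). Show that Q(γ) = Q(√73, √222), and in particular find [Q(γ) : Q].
[Q(γ) : Q] = 4 (equivalently, Q(γ) = Q(√73, √222))

Obviously Q(γ) ⊆ Q(√73, √222), and [Q(√73, √222):Q] = 4 (since 73, 222 are distinct squarefree integers > 1 with 16206 not a perfect square). To show equality we compute the minimal polynomial of γ. From γ = √73 + √222: γ^2 = 73 + 2√(16206) + 222 = 295 + 2√(16206), so γ^2 - 295 = 2√(16206); squaring, (γ^2 - 295)^2 = 4·16206, i.e. γ^4 - 590γ^2 + 87025 - 64824 = 0, i.e. γ^4 - 590γ^2 + 22201 = 0. So γ is a root of x^4 - 590x^2 + 22201. This polynomial is irreducible over Q: it has no rational root (each ±√73 ± √222 is irrational), and any factorization into two quadratics over Q would force √(16206) ∈ Q (pairing opposite roots) or √73, √222 ∈ Q (other pairings), all impossible. Hence [Q(γ):Q] = 4 = [Q(√73, √222):Q], so Q(γ) = Q(√73, √222).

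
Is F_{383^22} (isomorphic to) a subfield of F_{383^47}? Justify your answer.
No: F_{383^22} is not a subfield of F_{383^47}

F_{p^m} embeds in F_{p^n} iff m | n. Here 22 ∤ 47 (since 47 = 2·22 + 3 with remainder 3 ≠ 0), so F_{383^22} is not a subfield of F_{383^47}. Equivalently: if it were, the tower law would give 22 = [F_{383^22}:F_383] dividing [F_{383^47}:F_383] = 47, contradiction.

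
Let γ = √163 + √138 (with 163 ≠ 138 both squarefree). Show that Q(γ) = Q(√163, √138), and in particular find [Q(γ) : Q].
[Q(γ) : Q] = 4 (equivalently, Q(γ) = Q(√163, √138))

Obviously Q(γ) ⊆ Q(√163, √138), and [Q(√163, √138):Q] = 4 (since 163, 138 are distinct squarefree integers > 1 with 22494 not a perfect square). To show equality we compute the minimal polynomial of γ. From γ = √163 + √138: γ^2 = 163 + 2√(22494) + 138 = 301 + 2√(22494), so γ^2 - 301 = 2√(22494); squaring, (γ^2 - 301)^2 = 4·22494, i.e. γ^4 - 602γ^2 + 90601 - 89976 = 0, i.e. γ^4 - 602γ^2 + 625 = 0. So γ is a root of x^4 - 602x^2 + 625. This polynomial is irreducible over Q: it has no rational root (each ±√163 ± √138 is irrational), and any factorization into two quadratics over Q would force √(22494) ∈ Q (pairing opposite roots) or √163, √138 ∈ Q (other pairings), all impossible. Hence [Q(γ):Q] = 4 = [Q(√163, √138):Q], so Q(γ) = Q(√163, √138).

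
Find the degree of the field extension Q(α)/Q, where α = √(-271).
[Q(α):Q] = 2

[Q(α):Q] equals the degree of the minimal polynomial of α. Here α^2 = -271 and x^2 + 271 is irreducible (d = -271 is squarefree, ≠ 1, hence not a square), so deg(m_α) = 2. Thus [Q(α):Q] = 2.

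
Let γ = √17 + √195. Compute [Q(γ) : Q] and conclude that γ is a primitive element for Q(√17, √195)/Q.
[Q(γ) : Q] = 4 (equivalently, Q(γ) = Q(√17, √195))

Obviously Q(γ) ⊆ Q(√17, √195), and [Q(√17, √195):Q] = 4 (since 17, 195 are distinct squarefree integers > 1 with 3315 not a perfect square). To show equality we compute the minimal polynomial of γ. From γ = √17 + √195: γ^2 = 17 + 2√(3315) + 195 = 212 + 2√(3315), so γ^2 - 212 = 2√(3315); squaring, (γ^2 - 212)^2 = 4·3315, i.e. γ^4 - 424γ^2 + 44944 - 13260 = 0, i.e. γ^4 - 424γ^2 + 31684 = 0. So γ is a root of x^4 - 424x^2 + 31684. This polynomial is irreducible over Q: it has no rational root (each ±√17 ± √195 is irrational), and any factorization into two quadratics over Q would force √(3315) ∈ Q (pairing opposite roots) or √17, √195 ∈ Q (other pairings), all impossible. Hence [Q(γ):Q] = 4 = [Q(√17, √195):Q], so Q(γ) = Q(√17, √195).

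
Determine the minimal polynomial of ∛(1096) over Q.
m_α(x) = x^3 - 1096

α satisfies α^3 = 1096, so x^3 - 1096 annihilates α. By the rational root test, a rational root p/q (in lowest terms) of x^3 - 1096 would satisfy p^3 = 1096 q^3, forcing q = 1 and p^3 = 1096; but 1096 is not a perfect cube, contradiction. A monic cubic over Q with no rational root is irreducible (any nontrivial factorization would include a linear factor). Hence x^3 - 1096 is the minimal polynomial of α, and in particular [Q(α):Q] = 3.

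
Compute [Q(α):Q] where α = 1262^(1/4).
[Q(α):Q] = 4

α is a root of x^4 - 1262. By Eisenstein's criterion at the prime p = 2 (which divides the constant term 1262 but p^2 = 4 does not, since 1262 is squarefree), x^4 - 1262 is irreducible over Q. Hence [Q(α):Q] = 4.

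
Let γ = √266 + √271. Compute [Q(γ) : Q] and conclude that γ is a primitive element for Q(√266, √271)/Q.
[Q(γ) : Q] = 4 (equivalently, Q(γ) = Q(√266, √271))

Obviously Q(γ) ⊆ Q(√266, √271), and [Q(√266, √271):Q] = 4 (since 266, 271 are distinct squarefree integers > 1 with 72086 not a perfect square). To show equality we compute the minimal polynomial of γ. From γ = √266 + √271: γ^2 = 266 + 2√(72086) + 271 = 537 + 2√(72086), so γ^2 - 537 = 2√(72086); squaring, (γ^2 - 537)^2 = 4·72086, i.e. γ^4 - 1074γ^2 + 288369 - 288344 = 0, i.e. γ^4 - 1074γ^2 + 25 = 0. So γ is a root of x^4 - 1074x^2 + 25. This polynomial is irreducible over Q: it has no rational root (each ±√266 ± √271 is irrational), and any factorization into two quadratics over Q would force √(72086) ∈ Q (pairing opposite roots) or √266, √271 ∈ Q (other pairings), all impossible. Hence [Q(γ):Q] = 4 = [Q(√266, √271):Q], so Q(γ) = Q(√266, √271).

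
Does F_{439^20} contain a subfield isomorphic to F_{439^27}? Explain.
No: F_{439^27} is not a subfield of F_{439^20}

F_{p^m} embeds in F_{p^n} iff m | n. Here 27 ∤ 20 (since 20 = 0·27 + 20 with remainder 20 ≠ 0), so F_{439^27} is not a subfield of F_{439^20}. Equivalently: if it were, the tower law would give 27 = [F_{439^27}:F_439] dividing [F_{439^20}:F_439] = 20, contradiction.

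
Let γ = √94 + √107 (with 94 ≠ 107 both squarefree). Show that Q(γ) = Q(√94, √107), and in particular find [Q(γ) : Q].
[Q(γ) : Q] = 4 (equivalently, Q(γ) = Q(√94, √107))

Obviously Q(γ) ⊆ Q(√94, √107), and [Q(√94, √107):Q] = 4 (since 94, 107 are distinct squarefree integers > 1 with 10058 not a perfect square). To show equality we compute the minimal polynomial of γ. From γ = √94 + √107: γ^2 = 94 + 2√(10058) + 107 = 201 + 2√(10058), so γ^2 - 201 = 2√(10058); squaring, (γ^2 - 201)^2 = 4·10058, i.e. γ^4 - 402γ^2 + 40401 - 40232 = 0, i.e. γ^4 - 402γ^2 + 169 = 0. So γ is a root of x^4 - 402x^2 + 169. This polynomial is irreducible over Q: it has no rational root (each ±√94 ± √107 is irrational), and any factorization into two quadratics over Q would force √(10058) ∈ Q (pairing opposite roots) or √94, √107 ∈ Q (other pairings), all impossible. Hence [Q(γ):Q] = 4 = [Q(√94, √107):Q], so Q(γ) = Q(√94, √107).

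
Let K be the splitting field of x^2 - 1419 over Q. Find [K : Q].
[K : Q] = 2

f(x) = x^2 - 1419 factors as (x - √1419)(x + √1419). The splitting field is K = Q(√1419). Since 1419 is squarefree and > 1, it is not a perfect square, so x^2 - 1419 is irreducible over Q and [Q(√1419) : Q] = 2. Hence [K : Q] = 2.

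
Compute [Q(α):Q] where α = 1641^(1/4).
[Q(α):Q] = 4

α is a root of x^4 - 1641. By Eisenstein's criterion at the prime p = 3 (which divides the constant term 1641 but p^2 = 9 does not, since 1641 is squarefree), x^4 - 1641 is irreducible over Q. Hence [Q(α):Q] = 4.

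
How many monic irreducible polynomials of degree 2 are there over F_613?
There are 187578 monic irreducible polynomials of degree 2 over F_613

Each element of F_{613^2} that lies in no proper subfield is a root of exactly one monic irreducible of degree 2 over F_613, and each such polynomial has 2 distinct roots in F_{613^2}. By Möbius inversion the count is N_613(2) = (1/2) Σ_{d|2} μ(2/d) · 613^d = (1/2)(μ(2)·613^1 + μ(1)·613^2) = 375156/2 = 187578.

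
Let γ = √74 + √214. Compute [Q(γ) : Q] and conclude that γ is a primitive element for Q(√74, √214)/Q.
[Q(γ) : Q] = 4 (equivalently, Q(γ) = Q(√74, √214))

Obviously Q(γ) ⊆ Q(√74, √214), and [Q(√74, √214):Q] = 4 (since 74, 214 are distinct squarefree integers > 1 with 15836 not a perfect square). To show equality we compute the minimal polynomial of γ. From γ = √74 + √214: γ^2 = 74 + 2√(15836) + 214 = 288 + 2√(15836), so γ^2 - 288 = 2√(15836); squaring, (γ^2 - 288)^2 = 4·15836, i.e. γ^4 - 576γ^2 + 82944 - 63344 = 0, i.e. γ^4 - 576γ^2 + 19600 = 0. So γ is a root of x^4 - 576x^2 + 19600. This polynomial is irreducible over Q: it has no rational root (each ±√74 ± √214 is irrational), and any factorization into two quadratics over Q would force √(15836) ∈ Q (pairing opposite roots) or √74, √214 ∈ Q (other pairings), all impossible. Hence [Q(γ):Q] = 4 = [Q(√74, √214):Q], so Q(γ) = Q(√74, √214).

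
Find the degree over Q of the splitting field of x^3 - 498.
[K : Q] = 6

The roots of x^3 - 498 are ∛498, ω∛498, ω^2∛498 where ω = e^(2πi/3) is a primitive cube root of unity, so K = Q(∛498, ω). Now [Q(∛498):Q] = 3 (since 498 is not a perfect cube, x^3 - 498 is irreducible) and [Q(ω):Q] = 2. Both 2 and 3 divide [K:Q], and [K:Q] ≤ 3·2 = 6, so [K:Q] = 6. (Equivalently: Q(∛498) ⊂ R but ω ∉ R, so [K : Q(∛498)] = 2.)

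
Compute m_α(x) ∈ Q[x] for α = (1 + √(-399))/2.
m_α(x) = x^2 - x + 100

From 2α - 1 = √(-399), squaring gives (2α - 1)^2 = -399, i.e. 4α^2 - 4α + 1 = -399, so α^2 - α + (1 + 399)/4 = 0. Since -399 ≡ 1 (mod 4), (1 + 399)/4 = 100 ∈ Z. The polynomial x^2 - x + 100 has discriminant 1 - 4·(100) = -399, which is not a perfect square in Q (d = -399 is squarefree and ≠ 1), so x^2 - x + 100 is irreducible over Q. It is the minimal polynomial of α.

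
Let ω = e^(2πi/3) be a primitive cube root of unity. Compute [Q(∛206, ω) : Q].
[Q(∛206, ω) : Q] = 6

[Q(∛206):Q] = 3 (min poly x^3 - 206, irreducible since 206 is not a perfect cube). [Q(ω):Q] = 2 (min poly x^2 + x + 1). Since Q(∛206) ⊂ R and ω ∉ R, we have ω ∉ Q(∛206), so x^2 + x + 1 remains irreducible over Q(∛206) and [Q(∛206, ω) : Q(∛206)] = 2. By the tower law, [Q(∛206, ω) : Q] = 3 · 2 = 6. (In fact Q(∛206, ω) is the splitting field of x^3 - 206 over Q.)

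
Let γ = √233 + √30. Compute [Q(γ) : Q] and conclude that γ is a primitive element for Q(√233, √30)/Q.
[Q(γ) : Q] = 4 (equivalently, Q(γ) = Q(√233, √30))

Obviously Q(γ) ⊆ Q(√233, √30), and [Q(√233, √30):Q] = 4 (since 233, 30 are distinct squarefree integers > 1 with 6990 not a perfect square). To show equality we compute the minimal polynomial of γ. From γ = √233 + √30: γ^2 = 233 + 2√(6990) + 30 = 263 + 2√(6990), so γ^2 - 263 = 2√(6990); squaring, (γ^2 - 263)^2 = 4·6990, i.e. γ^4 - 526γ^2 + 69169 - 27960 = 0, i.e. γ^4 - 526γ^2 + 41209 = 0. So γ is a root of x^4 - 526x^2 + 41209. This polynomial is irreducible over Q: it has no rational root (each ±√233 ± √30 is irrational), and any factorization into two quadratics over Q would force √(6990) ∈ Q (pairing opposite roots) or √233, √30 ∈ Q (other pairings), all impossible. Hence [Q(γ):Q] = 4 = [Q(√233, √30):Q], so Q(γ) = Q(√233, √30).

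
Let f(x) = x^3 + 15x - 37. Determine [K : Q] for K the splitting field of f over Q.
[K : Q] = 6

By the rational root test, any rational root of the monic integer polynomial f(x) = x^3 + 15x - 37 must be an integer dividing the constant term -37, i.e. one of ±{1, 37}. Evaluating: f(1) = -21, f(-1) = -53, f(37) = 51171, f(-37) = -51245; none is 0, so f has no rational root and is therefore irreducible over Q (a cubic with no linear factor over a field is irreducible). For an irreducible cubic, the Galois group is A_3 or S_3 according as the discriminant disc(f) = -4a^3 - 27b^2 = -4·(15)^3 - 27·(-37)^2 = -50463 is or is not a square in Q. Here disc(f) = -50463 is not a perfect square in Q, so the Galois group of f over Q is not contained in A_3 and must be all of S_3. The splitting field has degree |S_3| = 6 over Q, so [K : Q] = 6.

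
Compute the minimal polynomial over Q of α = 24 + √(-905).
m_α(x) = x^2 - 48x + 1481

From α - 24 = √(-905), squaring gives (α - 24)^2 = -905, i.e. α^2 - 48α + 576 = -905, so α^2 - 48α + 1481 = 0. The discriminant of x^2 - 48x + 1481 is (-48)^2 - 4·(1481) = 2304 - 5924 = -3620, and 4·(-905) is not a perfect square in Q since -905 is squarefree and ≠ 1. Hence x^2 - 48x + 1481 is irreducible over Q and is the minimal polynomial of α.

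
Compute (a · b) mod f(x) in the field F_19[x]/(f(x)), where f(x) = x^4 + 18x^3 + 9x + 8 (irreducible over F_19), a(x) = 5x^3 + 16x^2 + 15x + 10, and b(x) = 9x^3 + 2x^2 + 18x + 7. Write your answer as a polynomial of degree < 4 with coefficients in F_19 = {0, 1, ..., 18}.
a · b ≡ 18x^2 + 4x + 13 (mod f(x))

Multiply in F_19[x]: a(x)·b(x) = (5x^3 + 16x^2 + 15x + 10)·(9x^3 + 2x^2 + 18x + 7) = 7x^6 + 2x^5 + 10x^4 + 6x^3 + 3x^2 + 13. This has degree ≥ 4, so divide by f(x) over F_19: 7x^6 + 2x^5 + 10x^4 + 6x^3 + 3x^2 + 13 = (7x^2 + 9x)·(x^4 + 18x^3 + 9x + 8) + (18x^2 + 4x + 13). Hence a·b ≡ 18x^2 + 4x + 13 (mod f). (F_19[x]/(f) is a field with 19^4 = 130321 elements since f is irreducible of degree 4.)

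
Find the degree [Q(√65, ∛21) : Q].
[Q(√65, ∛21) : Q] = 6

Let L = Q(√65, ∛21). Since Q(√65) ⊂ L and [Q(√65):Q] = 2, the tower law gives 2 | [L:Q]. Likewise Q(∛21) ⊂ L with [Q(∛21):Q] = 3 (because 21 is not a perfect cube), so 3 | [L:Q]. As gcd(2,3) = 1, [L:Q] is divisible by 6. Conversely L is generated over Q by √65 and ∛21, so [L:Q] ≤ 2·3 = 6. Therefore [Q(√65, ∛21) : Q] = 6.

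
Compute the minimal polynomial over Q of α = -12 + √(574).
m_α(x) = x^2 + 24x - 430

From α + 12 = √(574), squaring gives (α + 12)^2 = 574, i.e. α^2 + 24α + 144 = 574, so α^2 + 24α - 430 = 0. The discriminant of x^2 + 24x - 430 is (24)^2 - 4·(-430) = 576 + 1720 = 2296, and 4·(574) is not a perfect square in Q since 574 is squarefree and ≠ 1. Hence x^2 + 24x - 430 is irreducible over Q and is the minimal polynomial of α.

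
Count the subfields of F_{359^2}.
F_{359^2} has 2 subfields

The subfields of F_{p^n} are exactly the fields F_{p^d} for d | n (each is the fixed field of the unique index-d subgroup of Gal(F_{p^n}/F_p) ≅ Z/nZ). The divisors of n = 2 are {1, 2}, giving 2 subfields: F_{359^1}, F_{359^2}.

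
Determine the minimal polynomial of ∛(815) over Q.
m_α(x) = x^3 - 815

α satisfies α^3 = 815, so x^3 - 815 annihilates α. By the rational root test, a rational root p/q (in lowest terms) of x^3 - 815 would satisfy p^3 = 815 q^3, forcing q = 1 and p^3 = 815; but 815 is not a perfect cube, contradiction. A monic cubic over Q with no rational root is irreducible (any nontrivial factorization would include a linear factor). Hence x^3 - 815 is the minimal polynomial of α, and in particular [Q(α):Q] = 3.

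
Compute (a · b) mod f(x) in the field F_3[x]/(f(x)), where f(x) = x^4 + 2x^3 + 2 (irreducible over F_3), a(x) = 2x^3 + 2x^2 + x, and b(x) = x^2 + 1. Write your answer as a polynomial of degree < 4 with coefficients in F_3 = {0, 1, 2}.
a · b ≡ x^3 + 2x^2 + 1 (mod f(x))

Multiply in F_3[x]: a(x)·b(x) = (2x^3 + 2x^2 + x)·(x^2 + 1) = 2x^5 + 2x^4 + 2x^2 + x. This has degree ≥ 4, so divide by f(x) over F_3: 2x^5 + 2x^4 + 2x^2 + x = (2x + 1)·(x^4 + 2x^3 + 2) + (x^3 + 2x^2 + 1). Hence a·b ≡ x^3 + 2x^2 + 1 (mod f). (F_3[x]/(f) is a field with 3^4 = 81 elements since f is irreducible of degree 4.)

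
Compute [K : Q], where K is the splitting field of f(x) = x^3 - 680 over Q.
[K : Q] = 6

The roots of x^3 - 680 are ∛680, ω∛680, ω^2∛680 where ω = e^(2πi/3) is a primitive cube root of unity, so K = Q(∛680, ω). Now [Q(∛680):Q] = 3 (since 680 is not a perfect cube, x^3 - 680 is irreducible) and [Q(ω):Q] = 2. Both 2 and 3 divide [K:Q], and [K:Q] ≤ 3·2 = 6, so [K:Q] = 6. (Equivalently: Q(∛680) ⊂ R but ω ∉ R, so [K : Q(∛680)] = 2.)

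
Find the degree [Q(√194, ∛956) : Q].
[Q(√194, ∛956) : Q] = 6

Let L = Q(√194, ∛956). Since Q(√194) ⊂ L and [Q(√194):Q] = 2, the tower law gives 2 | [L:Q]. Likewise Q(∛956) ⊂ L with [Q(∛956):Q] = 3 (because 956 is not a perfect cube), so 3 | [L:Q]. As gcd(2,3) = 1, [L:Q] is divisible by 6. Conversely L is generated over Q by √194 and ∛956, so [L:Q] ≤ 2·3 = 6. Therefore [Q(√194, ∛956) : Q] = 6.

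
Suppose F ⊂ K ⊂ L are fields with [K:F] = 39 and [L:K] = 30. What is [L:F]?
[L:F] = 1170

The tower law says that for any tower of field extensions F ⊂ K ⊂ L with finite degrees, [L:F] = [L:K] · [K:F]. Here this gives [L:F] = 30 · 39 = 1170.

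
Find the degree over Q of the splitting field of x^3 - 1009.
[K : Q] = 6

The roots of x^3 - 1009 are ∛1009, ω∛1009, ω^2∛1009 where ω = e^(2πi/3) is a primitive cube root of unity, so K = Q(∛1009, ω). Now [Q(∛1009):Q] = 3 (since 1009 is not a perfect cube, x^3 - 1009 is irreducible) and [Q(ω):Q] = 2. Both 2 and 3 divide [K:Q], and [K:Q] ≤ 3·2 = 6, so [K:Q] = 6. (Equivalently: Q(∛1009) ⊂ R but ω ∉ R, so [K : Q(∛1009)] = 2.)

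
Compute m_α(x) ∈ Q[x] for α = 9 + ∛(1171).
m_α(x) = x^3 - 27x^2 + 243x - 1900

Set β = α - 9 = ∛(1171), so β^3 = 1171. Then (α - 9)^3 - 1171 = 0, i.e. α is a root of g(x) = (x - 9)^3 - 1171 = x^3 - 27x^2 + 243x - 1900. Since g(x) = h(x - 9) where h(x) = x^3 - 1171, and h is irreducible over Q (because 1171 is not a perfect cube, so h has no rational root, and a monic cubic with no rational root is irreducible), g is also irreducible (irreducibility is preserved under the substitution x → x - 9). Hence m_α(x) = x^3 - 27x^2 + 243x - 1900.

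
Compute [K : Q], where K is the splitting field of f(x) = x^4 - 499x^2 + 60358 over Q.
[K : Q] = 4

Solving the quadratic in x^2: x^2 = (499 ± √(499^2 - 4·60358))/2 = (499 ± √7569)/2 = (499 ± 87)/2, giving x^2 = 293 or x^2 = 206. So f(x) = (x^2 - 293)(x^2 - 206) and the roots of f are ±√293, ±√206. Hence the splitting field is K = Q(√293, √206). Since 293 and 206 are distinct squarefree integers > 1, their product 60358 is not a perfect square, so √206 ∉ Q(√293). By the tower law [K:Q] = [Q(√293,√206):Q(√293)] · [Q(√293):Q] = 2 · 2 = 4.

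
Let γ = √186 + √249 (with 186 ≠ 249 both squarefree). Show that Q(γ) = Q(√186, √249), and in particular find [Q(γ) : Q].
[Q(γ) : Q] = 4 (equivalently, Q(γ) = Q(√186, √249))

Obviously Q(γ) ⊆ Q(√186, √249), and [Q(√186, √249):Q] = 4 (since 186, 249 are distinct squarefree integers > 1 with 46314 not a perfect square). To show equality we compute the minimal polynomial of γ. From γ = √186 + √249: γ^2 = 186 + 2√(46314) + 249 = 435 + 2√(46314), so γ^2 - 435 = 2√(46314); squaring, (γ^2 - 435)^2 = 4·46314, i.e. γ^4 - 870γ^2 + 189225 - 185256 = 0, i.e. γ^4 - 870γ^2 + 3969 = 0. So γ is a root of x^4 - 870x^2 + 3969. This polynomial is irreducible over Q: it has no rational root (each ±√186 ± √249 is irrational), and any factorization into two quadratics over Q would force √(46314) ∈ Q (pairing opposite roots) or √186, √249 ∈ Q (other pairings), all impossible. Hence [Q(γ):Q] = 4 = [Q(√186, √249):Q], so Q(γ) = Q(√186, √249).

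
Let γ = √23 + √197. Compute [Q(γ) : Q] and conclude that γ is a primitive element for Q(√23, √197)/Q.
[Q(γ) : Q] = 4 (equivalently, Q(γ) = Q(√23, √197))

Obviously Q(γ) ⊆ Q(√23, √197), and [Q(√23, √197):Q] = 4 (since 23, 197 are distinct squarefree integers > 1 with 4531 not a perfect square). To show equality we compute the minimal polynomial of γ. From γ = √23 + √197: γ^2 = 23 + 2√(4531) + 197 = 220 + 2√(4531), so γ^2 - 220 = 2√(4531); squaring, (γ^2 - 220)^2 = 4·4531, i.e. γ^4 - 440γ^2 + 48400 - 18124 = 0, i.e. γ^4 - 440γ^2 + 30276 = 0. So γ is a root of x^4 - 440x^2 + 30276. This polynomial is irreducible over Q: it has no rational root (each ±√23 ± √197 is irrational), and any factorization into two quadratics over Q would force √(4531) ∈ Q (pairing opposite roots) or √23, √197 ∈ Q (other pairings), all impossible. Hence [Q(γ):Q] = 4 = [Q(√23, √197):Q], so Q(γ) = Q(√23, √197).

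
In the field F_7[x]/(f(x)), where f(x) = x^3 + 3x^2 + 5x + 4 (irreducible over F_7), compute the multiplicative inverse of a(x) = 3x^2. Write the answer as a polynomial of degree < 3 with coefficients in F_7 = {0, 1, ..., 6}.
a(x)^(-1) ≡ 2x^2 + 3x + 1 (mod f(x))

Since f is irreducible over F_7, F_7[x]/(f) is a field and a(x) ≠ 0 has an inverse. Apply the extended Euclidean algorithm to f(x) and a(x) in F_7[x]: f(x) = (5x + 1)·a(x) + (5x + 4);  a(x) = (2x + 4)·(5x + 4) + (5). The last nonzero remainder is the constant 5 = gcd(f, a) in F_7. Back-substituting through the division chain expresses 5 = s(x)·a(x) + t(x)·f(x) with s(x) ≡ 3x^2 + x + 5 (mod f), so (3x^2 + x + 5)·a(x) ≡ 5 (mod f). Multiplying by 5^(-1) ≡ 3 in F_7 gives a(x)^(-1) ≡ 3·(3x^2 + x + 5) ≡ 2x^2 + 3x + 1 (mod f). Check: (3x^2)·(2x^2 + 3x + 1) = 6x^4 + 2x^3 + 3x^2 ≡ 1 (mod x^3 + 3x^2 + 5x + 4).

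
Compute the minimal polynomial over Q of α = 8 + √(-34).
m_α(x) = x^2 - 16x + 98

From α - 8 = √(-34), squaring gives (α - 8)^2 = -34, i.e. α^2 - 16α + 64 = -34, so α^2 - 16α + 98 = 0. The discriminant of x^2 - 16x + 98 is (-16)^2 - 4·(98) = 256 - 392 = -136, and 4·(-34) is not a perfect square in Q since -34 is squarefree and ≠ 1. Hence x^2 - 16x + 98 is irreducible over Q and is the minimal polynomial of α.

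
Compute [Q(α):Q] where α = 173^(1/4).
[Q(α):Q] = 4

α is a root of x^4 - 173. By Eisenstein's criterion at the prime p = 173 (which divides the constant term 173 but p^2 = 29929 does not, since 173 is squarefree), x^4 - 173 is irreducible over Q. Hence [Q(α):Q] = 4.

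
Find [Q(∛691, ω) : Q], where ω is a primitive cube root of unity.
[Q(∛691, ω) : Q] = 6

[Q(∛691):Q] = 3 (min poly x^3 - 691, irreducible since 691 is not a perfect cube). [Q(ω):Q] = 2 (min poly x^2 + x + 1). Since Q(∛691) ⊂ R and ω ∉ R, we have ω ∉ Q(∛691), so x^2 + x + 1 remains irreducible over Q(∛691) and [Q(∛691, ω) : Q(∛691)] = 2. By the tower law, [Q(∛691, ω) : Q] = 3 · 2 = 6. (In fact Q(∛691, ω) is the splitting field of x^3 - 691 over Q.)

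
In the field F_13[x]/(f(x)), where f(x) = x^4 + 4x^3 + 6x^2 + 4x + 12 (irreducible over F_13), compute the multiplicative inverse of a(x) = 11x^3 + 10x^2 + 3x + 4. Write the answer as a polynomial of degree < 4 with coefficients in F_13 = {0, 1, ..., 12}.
a(x)^(-1) ≡ 11x^3 + 10x^2 + 11x + 7 (mod f(x))

Since f is irreducible over F_13, F_13[x]/(f) is a field and a(x) ≠ 0 has an inverse. Apply the extended Euclidean algorithm to f(x) and a(x) in F_13[x]: f(x) = (6x + 2)·a(x) + (7x^2 + 4);  a(x) = (9x + 7)·(7x^2 + 4) + (6x + 2);  (7x^2 + 4) = (12x + 9)·(6x + 2) + (12). The last nonzero remainder is the constant 12 = gcd(f, a) in F_13. Back-substituting through the division chain expresses 12 = s(x)·a(x) + t(x)·f(x) with s(x) ≡ 2x^3 + 3x^2 + 2x + 6 (mod f), so (2x^3 + 3x^2 + 2x + 6)·a(x) ≡ 12 (mod f). Multiplying by 12^(-1) ≡ 12 in F_13 gives a(x)^(-1) ≡ 12·(2x^3 + 3x^2 + 2x + 6) ≡ 11x^3 + 10x^2 + 11x + 7 (mod f). Check: (11x^3 + 10x^2 + 3x + 4)·(11x^3 + 10x^2 + 11x + 7) = 4x^6 + 12x^5 + 7x^4 + x^3 + 2 ≡ 1 (mod x^4 + 4x^3 + 6x^2 + 4x + 12).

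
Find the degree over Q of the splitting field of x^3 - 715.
[K : Q] = 6

The roots of x^3 - 715 are ∛715, ω∛715, ω^2∛715 where ω = e^(2πi/3) is a primitive cube root of unity, so K = Q(∛715, ω). Now [Q(∛715):Q] = 3 (since 715 is not a perfect cube, x^3 - 715 is irreducible) and [Q(ω):Q] = 2. Both 2 and 3 divide [K:Q], and [K:Q] ≤ 3·2 = 6, so [K:Q] = 6. (Equivalently: Q(∛715) ⊂ R but ω ∉ R, so [K : Q(∛715)] = 2.)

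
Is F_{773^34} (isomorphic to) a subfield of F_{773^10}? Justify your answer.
No: F_{773^34} is not a subfield of F_{773^10}

F_{p^m} embeds in F_{p^n} iff m | n. Here 34 ∤ 10 (since 10 = 0·34 + 10 with remainder 10 ≠ 0), so F_{773^34} is not a subfield of F_{773^10}. Equivalently: if it were, the tower law would give 34 = [F_{773^34}:F_773] dividing [F_{773^10}:F_773] = 10, contradiction.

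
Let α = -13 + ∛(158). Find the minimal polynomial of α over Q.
m_α(x) = x^3 + 39x^2 + 507x + 2039

Set β = α + 13 = ∛(158), so β^3 = 158. Then (α + 13)^3 - 158 = 0, i.e. α is a root of g(x) = (x + 13)^3 - 158 = x^3 + 39x^2 + 507x + 2039. Since g(x) = h(x + 13) where h(x) = x^3 - 158, and h is irreducible over Q (because 158 is not a perfect cube, so h has no rational root, and a monic cubic with no rational root is irreducible), g is also irreducible (irreducibility is preserved under the substitution x → x + 13). Hence m_α(x) = x^3 + 39x^2 + 507x + 2039.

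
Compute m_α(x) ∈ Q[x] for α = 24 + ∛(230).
m_α(x) = x^3 - 72x^2 + 1728x - 14054

Set β = α - 24 = ∛(230), so β^3 = 230. Then (α - 24)^3 - 230 = 0, i.e. α is a root of g(x) = (x - 24)^3 - 230 = x^3 - 72x^2 + 1728x - 14054. Since g(x) = h(x - 24) where h(x) = x^3 - 230, and h is irreducible over Q (because 230 is not a perfect cube, so h has no rational root, and a monic cubic with no rational root is irreducible), g is also irreducible (irreducibility is preserved under the substitution x → x - 24). Hence m_α(x) = x^3 - 72x^2 + 1728x - 14054.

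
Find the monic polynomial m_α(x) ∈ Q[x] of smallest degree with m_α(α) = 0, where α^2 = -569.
m_α(x) = x^2 + 569

α satisfies α^2 + 569 = 0, so x^2 + 569 annihilates α. Since d = -569 is squarefree and ≠ 1, it is not a perfect square in Q, so x^2 + 569 has no rational root and is therefore irreducible over Q (a degree-2 polynomial over a field is irreducible iff it has no root). Hence m_α(x) = x^2 + 569.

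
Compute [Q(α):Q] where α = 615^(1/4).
[Q(α):Q] = 4

α is a root of x^4 - 615. By Eisenstein's criterion at the prime p = 3 (which divides the constant term 615 but p^2 = 9 does not, since 615 is squarefree), x^4 - 615 is irreducible over Q. Hence [Q(α):Q] = 4.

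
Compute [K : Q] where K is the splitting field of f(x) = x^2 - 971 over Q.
[K : Q] = 2

f(x) = x^2 - 971 factors as (x - √971)(x + √971). The splitting field is K = Q(√971). Since 971 is squarefree and > 1, it is not a perfect square, so x^2 - 971 is irreducible over Q and [Q(√971) : Q] = 2. Hence [K : Q] = 2.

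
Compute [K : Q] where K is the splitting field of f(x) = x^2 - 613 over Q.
[K : Q] = 2

f(x) = x^2 - 613 factors as (x - √613)(x + √613). The splitting field is K = Q(√613). Since 613 is squarefree and > 1, it is not a perfect square, so x^2 - 613 is irreducible over Q and [Q(√613) : Q] = 2. Hence [K : Q] = 2.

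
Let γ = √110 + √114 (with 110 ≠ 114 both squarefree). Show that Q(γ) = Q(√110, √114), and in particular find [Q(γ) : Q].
[Q(γ) : Q] = 4 (equivalently, Q(γ) = Q(√110, √114))

Obviously Q(γ) ⊆ Q(√110, √114), and [Q(√110, √114):Q] = 4 (since 110, 114 are distinct squarefree integers > 1 with 12540 not a perfect square). To show equality we compute the minimal polynomial of γ. From γ = √110 + √114: γ^2 = 110 + 2√(12540) + 114 = 224 + 2√(12540), so γ^2 - 224 = 2√(12540); squaring, (γ^2 - 224)^2 = 4·12540, i.e. γ^4 - 448γ^2 + 50176 - 50160 = 0, i.e. γ^4 - 448γ^2 + 16 = 0. So γ is a root of x^4 - 448x^2 + 16. This polynomial is irreducible over Q: it has no rational root (each ±√110 ± √114 is irrational), and any factorization into two quadratics over Q would force √(12540) ∈ Q (pairing opposite roots) or √110, √114 ∈ Q (other pairings), all impossible. Hence [Q(γ):Q] = 4 = [Q(√110, √114):Q], so Q(γ) = Q(√110, √114).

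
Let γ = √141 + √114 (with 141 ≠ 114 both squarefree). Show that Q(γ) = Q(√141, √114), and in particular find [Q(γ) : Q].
[Q(γ) : Q] = 4 (equivalently, Q(γ) = Q(√141, √114))

Obviously Q(γ) ⊆ Q(√141, √114), and [Q(√141, √114):Q] = 4 (since 141, 114 are distinct squarefree integers > 1 with 16074 not a perfect square). To show equality we compute the minimal polynomial of γ. From γ = √141 + √114: γ^2 = 141 + 2√(16074) + 114 = 255 + 2√(16074), so γ^2 - 255 = 2√(16074); squaring, (γ^2 - 255)^2 = 4·16074, i.e. γ^4 - 510γ^2 + 65025 - 64296 = 0, i.e. γ^4 - 510γ^2 + 729 = 0. So γ is a root of x^4 - 510x^2 + 729. This polynomial is irreducible over Q: it has no rational root (each ±√141 ± √114 is irrational), and any factorization into two quadratics over Q would force √(16074) ∈ Q (pairing opposite roots) or √141, √114 ∈ Q (other pairings), all impossible. Hence [Q(γ):Q] = 4 = [Q(√141, √114):Q], so Q(γ) = Q(√141, √114).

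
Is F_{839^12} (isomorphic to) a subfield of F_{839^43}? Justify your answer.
No: F_{839^12} is not a subfield of F_{839^43}

F_{p^m} embeds in F_{p^n} iff m | n. Here 12 ∤ 43 (since 43 = 3·12 + 7 with remainder 7 ≠ 0), so F_{839^12} is not a subfield of F_{839^43}. Equivalently: if it were, the tower law would give 12 = [F_{839^12}:F_839] dividing [F_{839^43}:F_839] = 43, contradiction.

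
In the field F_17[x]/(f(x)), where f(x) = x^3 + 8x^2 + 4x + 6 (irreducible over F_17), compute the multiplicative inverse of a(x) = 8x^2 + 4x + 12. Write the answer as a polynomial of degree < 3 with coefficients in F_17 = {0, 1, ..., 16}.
a(x)^(-1) ≡ 6x^2 + 16x + 13 (mod f(x))

Since f is irreducible over F_17, F_17[x]/(f) is a field and a(x) ≠ 0 has an inverse. Apply the extended Euclidean algorithm to f(x) and a(x) in F_17[x]: f(x) = (15x + 2)·a(x) + (3x + 16);  a(x) = (14x + 6)·(3x + 16) + (1). The last nonzero remainder is the constant 1 = gcd(f, a) in F_17. Back-substituting through the division chain expresses 1 = s(x)·a(x) + t(x)·f(x) with s(x) ≡ 6x^2 + 16x + 13 (mod f), so a(x)^(-1) ≡ s(x) = 6x^2 + 16x + 13 (mod f). Check: (8x^2 + 4x + 12)·(6x^2 + 16x + 13) = 14x^4 + 16x^3 + 2x^2 + 6x + 3 ≡ 1 (mod x^3 + 8x^2 + 4x + 6).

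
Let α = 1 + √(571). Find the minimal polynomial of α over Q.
m_α(x) = x^2 - 2x - 570

From α - 1 = √(571), squaring gives (α - 1)^2 = 571, i.e. α^2 - 2α + 1 = 571, so α^2 - 2α - 570 = 0. The discriminant of x^2 - 2x - 570 is (-2)^2 - 4·(-570) = 4 + 2280 = 2284, and 4·(571) is not a perfect square in Q since 571 is squarefree and ≠ 1. Hence x^2 - 2x - 570 is irreducible over Q and is the minimal polynomial of α.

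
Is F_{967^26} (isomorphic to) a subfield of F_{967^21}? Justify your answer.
No: F_{967^26} is not a subfield of F_{967^21}

F_{p^m} embeds in F_{p^n} iff m | n. Here 26 ∤ 21 (since 21 = 0·26 + 21 with remainder 21 ≠ 0), so F_{967^26} is not a subfield of F_{967^21}. Equivalently: if it were, the tower law would give 26 = [F_{967^26}:F_967] dividing [F_{967^21}:F_967] = 21, contradiction.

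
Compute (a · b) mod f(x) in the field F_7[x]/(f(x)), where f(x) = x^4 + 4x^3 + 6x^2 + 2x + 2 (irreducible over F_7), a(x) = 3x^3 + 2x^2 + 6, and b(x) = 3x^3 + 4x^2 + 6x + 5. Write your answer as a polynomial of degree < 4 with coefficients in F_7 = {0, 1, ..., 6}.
a · b ≡ x^3 + 5x^2 + 5x + 5 (mod f(x))

Multiply in F_7[x]: a(x)·b(x) = (3x^3 + 2x^2 + 6)·(3x^3 + 4x^2 + 6x + 5) = 2x^6 + 4x^5 + 5x^4 + 3x^3 + 6x^2 + x + 2. This has degree ≥ 4, so divide by f(x) over F_7: 2x^6 + 4x^5 + 5x^4 + 3x^3 + 6x^2 + x + 2 = (2x^2 + 3x + 2)·(x^4 + 4x^3 + 6x^2 + 2x + 2) + (x^3 + 5x^2 + 5x + 5). Hence a·b ≡ x^3 + 5x^2 + 5x + 5 (mod f). (F_7[x]/(f) is a field with 7^4 = 2401 elements since f is irreducible of degree 4.)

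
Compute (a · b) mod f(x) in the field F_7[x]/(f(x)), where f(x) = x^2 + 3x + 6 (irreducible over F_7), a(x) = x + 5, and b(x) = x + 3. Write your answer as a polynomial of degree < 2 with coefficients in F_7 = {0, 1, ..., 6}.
a · b ≡ 5x + 2 (mod f(x))

Multiply in F_7[x]: a(x)·b(x) = (x + 5)·(x + 3) = x^2 + x + 1. This has degree ≥ 2, so divide by f(x) over F_7: x^2 + x + 1 = (1)·(x^2 + 3x + 6) + (5x + 2). Hence a·b ≡ 5x + 2 (mod f). (F_7[x]/(f) is a field with 7^2 = 49 elements since f is irreducible of degree 2.)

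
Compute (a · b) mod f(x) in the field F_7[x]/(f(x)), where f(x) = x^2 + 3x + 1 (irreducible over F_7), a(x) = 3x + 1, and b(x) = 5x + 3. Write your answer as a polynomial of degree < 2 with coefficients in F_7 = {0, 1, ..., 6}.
a · b ≡ 4x + 2 (mod f(x))

Multiply in F_7[x]: a(x)·b(x) = (3x + 1)·(5x + 3) = x^2 + 3. This has degree ≥ 2, so divide by f(x) over F_7: x^2 + 3 = (1)·(x^2 + 3x + 1) + (4x + 2). Hence a·b ≡ 4x + 2 (mod f). (F_7[x]/(f) is a field with 7^2 = 49 elements since f is irreducible of degree 2.)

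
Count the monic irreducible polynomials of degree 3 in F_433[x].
There are 27060768 monic irreducible polynomials of degree 3 over F_433

Each element of F_{433^3} that lies in no proper subfield is a root of exactly one monic irreducible of degree 3 over F_433, and each such polynomial has 3 distinct roots in F_{433^3}. By Möbius inversion the count is N_433(3) = (1/3) Σ_{d|3} μ(3/d) · 433^d = (1/3)(μ(3)·433^1 + μ(1)·433^3) = 81182304/3 = 27060768.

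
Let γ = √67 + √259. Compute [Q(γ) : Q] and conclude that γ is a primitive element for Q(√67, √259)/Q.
[Q(γ) : Q] = 4 (equivalently, Q(γ) = Q(√67, √259))

Obviously Q(γ) ⊆ Q(√67, √259), and [Q(√67, √259):Q] = 4 (since 67, 259 are distinct squarefree integers > 1 with 17353 not a perfect square). To show equality we compute the minimal polynomial of γ. From γ = √67 + √259: γ^2 = 67 + 2√(17353) + 259 = 326 + 2√(17353), so γ^2 - 326 = 2√(17353); squaring, (γ^2 - 326)^2 = 4·17353, i.e. γ^4 - 652γ^2 + 106276 - 69412 = 0, i.e. γ^4 - 652γ^2 + 36864 = 0. So γ is a root of x^4 - 652x^2 + 36864. This polynomial is irreducible over Q: it has no rational root (each ±√67 ± √259 is irrational), and any factorization into two quadratics over Q would force √(17353) ∈ Q (pairing opposite roots) or √67, √259 ∈ Q (other pairings), all impossible. Hence [Q(γ):Q] = 4 = [Q(√67, √259):Q], so Q(γ) = Q(√67, √259).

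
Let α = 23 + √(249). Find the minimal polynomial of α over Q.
m_α(x) = x^2 - 46x + 280

From α - 23 = √(249), squaring gives (α - 23)^2 = 249, i.e. α^2 - 46α + 529 = 249, so α^2 - 46α + 280 = 0. The discriminant of x^2 - 46x + 280 is (-46)^2 - 4·(280) = 2116 - 1120 = 996, and 4·(249) is not a perfect square in Q since 249 is squarefree and ≠ 1. Hence x^2 - 46x + 280 is irreducible over Q and is the minimal polynomial of α.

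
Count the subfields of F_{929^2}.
F_{929^2} has 2 subfields

The subfields of F_{p^n} are exactly the fields F_{p^d} for d | n (each is the fixed field of the unique index-d subgroup of Gal(F_{p^n}/F_p) ≅ Z/nZ). The divisors of n = 2 are {1, 2}, giving 2 subfields: F_{929^1}, F_{929^2}.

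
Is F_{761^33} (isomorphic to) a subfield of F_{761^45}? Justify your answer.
No: F_{761^33} is not a subfield of F_{761^45}

F_{p^m} embeds in F_{p^n} iff m | n. Here 33 ∤ 45 (since 45 = 1·33 + 12 with remainder 12 ≠ 0), so F_{761^33} is not a subfield of F_{761^45}. Equivalently: if it were, the tower law would give 33 = [F_{761^33}:F_761] dividing [F_{761^45}:F_761] = 45, contradiction.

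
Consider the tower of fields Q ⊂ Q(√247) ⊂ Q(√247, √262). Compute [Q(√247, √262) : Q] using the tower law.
[Q(√247, √262) : Q] = 4

[Q(√247):Q] = 2 (min poly x^2 - 247, irreducible since 247 is squarefree > 1). For the top step, suppose √262 ∈ Q(√247), say √262 = c + d√247 with c, d ∈ Q. Squaring: 262 = c^2 + 247d^2 + 2cd√247. Since √247 ∉ Q this forces 2cd = 0. If d = 0 then √262 = c ∈ Q, contradicting 262 squarefree > 1. If c = 0 then 262 = 247d^2, so 247·262 = (247d)^2 is a perfect square in Q — but 247·262 = 64714 is not a perfect square (since 247 and 262 are distinct squarefree integers). Contradiction. Hence √262 ∉ Q(√247), so x^2 - 262 stays irreducible over Q(√247) and [Q(√247, √262) : Q(√247)] = 2. By the tower law, [Q(√247, √262) : Q] = 2 · 2 = 4.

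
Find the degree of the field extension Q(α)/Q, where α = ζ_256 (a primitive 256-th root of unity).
[Q(α):Q] = 128

The minimal polynomial of ζ_256 over Q is the 256-th cyclotomic polynomial Φ_256(x), which is irreducible over Q and has degree φ(256) = 128. Hence [Q(α):Q] = φ(256) = 128.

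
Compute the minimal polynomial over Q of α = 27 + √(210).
m_α(x) = x^2 - 54x + 519

From α - 27 = √(210), squaring gives (α - 27)^2 = 210, i.e. α^2 - 54α + 729 = 210, so α^2 - 54α + 519 = 0. The discriminant of x^2 - 54x + 519 is (-54)^2 - 4·(519) = 2916 - 2076 = 840, and 4·(210) is not a perfect square in Q since 210 is squarefree and ≠ 1. Hence x^2 - 54x + 519 is irreducible over Q and is the minimal polynomial of α.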